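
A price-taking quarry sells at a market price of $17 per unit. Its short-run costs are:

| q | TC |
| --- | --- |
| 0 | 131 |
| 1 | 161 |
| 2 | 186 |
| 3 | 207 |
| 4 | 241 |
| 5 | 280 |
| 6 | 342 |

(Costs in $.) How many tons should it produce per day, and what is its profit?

Compute π = P·q − TC at each output: q=0: -131; q=1: -144; q=2: -152; q=3: -156; q=4: -173; q=5: -195; q=6: -240.
Profit is highest at q = 0. Equivalently, the lowest AVC in the table is 76/3 ≈ $25.33 at q = 3, and P = $17 falls below it — price never covers variable cost, so the firm shuts down and loses only its fixed cost.

q = 0 (shut down); profit = -$131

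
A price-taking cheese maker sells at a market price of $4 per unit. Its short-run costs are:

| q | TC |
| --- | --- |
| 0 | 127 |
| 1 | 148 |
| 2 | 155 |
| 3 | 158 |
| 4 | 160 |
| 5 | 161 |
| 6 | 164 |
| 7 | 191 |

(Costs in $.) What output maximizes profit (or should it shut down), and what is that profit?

q = 0 (shut down); profit = -$127

Compute π = P·q − TC at each output: q=0: -127; q=1: -144; q=2: -147; q=3: -146; q=4: -144; q=5: -141; q=6: -140; q=7: -163.
Profit is highest at q = 0. Equivalently, the lowest AVC in the table is 37/6 ≈ $6.17 at q = 6, and P = $4 falls below it — price never covers variable cost, so the firm shuts down and loses only its fixed cost.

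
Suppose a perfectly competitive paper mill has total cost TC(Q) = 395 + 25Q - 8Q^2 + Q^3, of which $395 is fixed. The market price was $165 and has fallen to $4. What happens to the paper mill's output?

Output falls from 10 to 0 (the firm shuts down)

AVC = 25 - 8Q + Q^2, minimized at Q = 4 where min AVC = $9. MC = 25 - 16Q + 3Q^2.
With P = $165 above the shutdown price, P = MC gives Q = 10.
At P = $4 < min AVC = $9, price no longer covers variable cost at any output, so the firm shuts down: Q = 0.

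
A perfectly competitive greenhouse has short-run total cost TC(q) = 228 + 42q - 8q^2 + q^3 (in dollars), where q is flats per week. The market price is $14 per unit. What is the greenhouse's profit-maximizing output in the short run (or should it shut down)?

From TC, MC = TC'(q) = 42 - 16q + 3q^2 and AVC = VC/q = 42 - 8q + q^2.
AVC is minimized where dAVC/dq = -8 + 2q = 0, at q = 4; min AVC = 42 - 8·4 + 4^2 = $26.
With P < min AVC ($14 < $26), every unit sold adds to the loss.
Shutting down limits the loss to fixed cost, $228.

Shut down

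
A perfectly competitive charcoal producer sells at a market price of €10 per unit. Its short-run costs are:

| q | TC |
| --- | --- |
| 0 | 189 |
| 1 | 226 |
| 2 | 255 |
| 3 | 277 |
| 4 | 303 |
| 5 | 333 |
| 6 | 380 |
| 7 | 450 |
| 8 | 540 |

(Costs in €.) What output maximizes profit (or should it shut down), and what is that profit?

Tabulate TR − TC: q=0: -189; q=1: -216; q=2: -235; q=3: -247; q=4: -263; q=5: -283; q=6: -320; q=7: -380; q=8: -460.
Profit is highest at q = 0. Equivalently, the lowest AVC in the table is 114/4 ≈ €28.50 at q = 4, and P = €10 falls below it — price never covers variable cost, so the firm shuts down and loses only its fixed cost.

q = 0 (shut down); profit = -€189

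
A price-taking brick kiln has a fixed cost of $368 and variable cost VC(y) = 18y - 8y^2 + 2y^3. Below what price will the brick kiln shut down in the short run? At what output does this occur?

Short-run supply begins at min AVC. From VC = 18y - 8y^2 + 2y^3, AVC = 18 - 8y + 2y^2.
At the minimum of AVC, MC = AVC. MC = 18 - 16y + 6y^2; setting MC = AVC gives 4y^2 - 8y = 0, so y = 2. min AVC = 10.
So the shutdown price is $10.

$10 per unit, at y = 2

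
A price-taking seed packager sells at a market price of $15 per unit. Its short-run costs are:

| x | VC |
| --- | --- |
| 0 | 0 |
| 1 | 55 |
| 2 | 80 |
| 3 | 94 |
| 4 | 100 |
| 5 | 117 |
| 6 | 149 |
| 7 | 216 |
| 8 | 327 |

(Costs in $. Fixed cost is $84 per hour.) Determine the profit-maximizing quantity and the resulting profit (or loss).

x = 0 (shut down); profit = -$84

Tabulate TR − TC: x=0: -84; x=1: -124; x=2: -134; x=3: -133; x=4: -124; x=5: -126; x=6: -143; x=7: -195; x=8: -291.
Profit is highest at x = 0. Equivalently, the lowest AVC in the table is 117/5 ≈ $23.40 at x = 5, and P = $15 falls below it — price never covers variable cost, so the firm shuts down and loses only its fixed cost.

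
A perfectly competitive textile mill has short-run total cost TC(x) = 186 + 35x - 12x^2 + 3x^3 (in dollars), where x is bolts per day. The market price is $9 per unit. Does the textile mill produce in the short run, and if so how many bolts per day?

Shut down

From TC, MC = TC'(x) = 35 - 24x + 9x^2 and AVC = VC/x = 35 - 12x + 3x^2.
AVC is minimized where dAVC/dx = -12 + 6x = 0, at x = 2; min AVC = 35 - 12·2 + 3·2^2 = $23.
P = $9 lies below min AVC = $23; no output level covers variable cost.
Shutting down limits the loss to fixed cost, $186.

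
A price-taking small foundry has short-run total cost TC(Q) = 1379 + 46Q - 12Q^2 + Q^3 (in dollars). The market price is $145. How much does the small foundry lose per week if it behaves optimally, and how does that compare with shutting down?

Profit = -$169 at Q = 11

AVC = 46 - 12Q + Q^2 has its minimum $10 at Q = 6; price $145 clears that bar, so the firm operates.
MC = 46 - 24Q + 3Q^2. Setting P = MC and taking the root on the rising branch gives Q* = 11.
TR = 145·11 = 1595. TC = 1379 + 385 = 1764. Profit = 1595 − 1764 = -$169.
By producing, the firm covers all variable cost plus $1210 of fixed cost; shutting down would lose the full $1379.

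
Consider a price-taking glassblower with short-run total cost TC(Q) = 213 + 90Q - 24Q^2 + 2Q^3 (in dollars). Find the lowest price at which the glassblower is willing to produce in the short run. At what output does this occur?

$18 per unit, at Q = 6

The firm shuts down when price falls below the minimum of average variable cost. AVC = VC/Q = 90 - 24Q + 2Q^2.
dAVC/dQ = -24 + 4Q = 0 gives Q = 6. min AVC = 90 - 24·6 + 2·6^2 = 18.
The firm shuts down for any P below $18.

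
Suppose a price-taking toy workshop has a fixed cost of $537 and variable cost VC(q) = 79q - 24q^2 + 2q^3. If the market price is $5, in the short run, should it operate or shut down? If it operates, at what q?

Shut down

From TC, MC = TC'(q) = 79 - 48q + 6q^2 and AVC = VC/q = 79 - 24q + 2q^2.
The AVC parabola has its vertex at q = 24/4 = 6, where AVC = 79 - 24·6 + 2·6^2 = $7.
P = $5 lies below min AVC = $7; no output level covers variable cost.
Best response: produce nothing and absorb the $537 fixed cost.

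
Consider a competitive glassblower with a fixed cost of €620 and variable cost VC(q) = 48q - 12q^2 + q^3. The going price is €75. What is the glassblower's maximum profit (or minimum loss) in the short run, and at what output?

Profit = -€134 at q = 9

AVC = 48 - 12q + q^2 has its minimum €12 at q = 6; price €75 clears that bar, so the firm operates.
With MC = 48 - 24q + 3q^2, P = MC on the upward-sloping part at q* = 9.
TR = 75·9 = 675. TC = 620 + 189 = 809. Profit = 675 − 809 = -€134.
That loss of €134 beats the €620 the firm would lose by shutting down; producing recovers €486 of fixed cost.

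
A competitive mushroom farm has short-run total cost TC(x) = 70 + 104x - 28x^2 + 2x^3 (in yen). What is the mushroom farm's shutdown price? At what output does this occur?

¥6 per unit, at x = 7

Short-run supply begins at min AVC. From VC = 104x - 28x^2 + 2x^3, AVC = 104 - 28x + 2x^2.
At the minimum of AVC, MC = AVC. MC = 104 - 56x + 6x^2; setting MC = AVC gives 4x^2 - 28x = 0, so x = 7. min AVC = 6.
The firm shuts down for any P below ¥6.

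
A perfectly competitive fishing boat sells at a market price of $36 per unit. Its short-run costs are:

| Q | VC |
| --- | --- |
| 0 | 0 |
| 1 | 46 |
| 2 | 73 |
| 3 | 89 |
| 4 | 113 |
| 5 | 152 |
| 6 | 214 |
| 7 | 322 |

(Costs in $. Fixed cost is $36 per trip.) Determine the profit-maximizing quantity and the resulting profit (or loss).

Profit at each row (π = 36Q − TC): Q=0: -36; Q=1: -46; Q=2: -37; Q=3: -17; Q=4: -5; Q=5: -8; Q=6: -34; Q=7: -106.
Profit is maximized at Q = 4. AVC there is 113/4 = $28.25 ≤ P, so producing beats shutting down (which would give -$36).

Q = 4; profit = -$5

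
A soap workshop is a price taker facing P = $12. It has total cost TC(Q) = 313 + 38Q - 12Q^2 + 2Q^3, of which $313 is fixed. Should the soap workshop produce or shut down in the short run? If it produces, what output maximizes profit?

Shut down

Variable cost is VC = 38Q - 12Q^2 + 2Q^3, so AVC = VC/Q = 38 - 12Q + 2Q^2 and MC = dTC/dQ = 38 - 24Q + 6Q^2.
AVC is minimized where dAVC/dQ = -12 + 4Q = 0, at Q = 3; min AVC = 38 - 12·3 + 2·3^2 = $20.
With P < min AVC ($12 < $20), every unit sold adds to the loss.
Shutting down limits the loss to fixed cost, $313.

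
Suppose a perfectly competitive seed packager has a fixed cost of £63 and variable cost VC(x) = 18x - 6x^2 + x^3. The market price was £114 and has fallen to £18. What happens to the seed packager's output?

AVC = 18 - 6x + x^2, minimized at x = 3 where min AVC = £9. MC = 18 - 12x + 3x^2.
At P = £114 ≥ min AVC, set P = MC on the rising branch: x = 8.
At P = £18 ≥ min AVC, set P = MC: x = 4. The firm stays open but cuts output.

Output falls from 8 to 4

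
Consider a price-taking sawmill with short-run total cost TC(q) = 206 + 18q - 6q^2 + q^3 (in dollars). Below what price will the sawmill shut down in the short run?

The shutdown price is the minimum of AVC. VC = 18q - 6q^2 + q^3, so AVC = 18 - 6q + q^2.
dAVC/dq = -6 + 2q = 0 gives q = 3. min AVC = 18 - 6·3 + 3^2 = 9.
The firm shuts down for any P below $9.

$9 per unit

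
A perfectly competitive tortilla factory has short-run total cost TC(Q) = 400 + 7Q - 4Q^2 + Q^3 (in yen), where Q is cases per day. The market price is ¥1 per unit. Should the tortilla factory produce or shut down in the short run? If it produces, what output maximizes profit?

Shut down

Strip out fixed cost: VC = 7Q - 4Q^2 + Q^3. Then AVC = 7 - 4Q + Q^2 and MC = 7 - 8Q + 3Q^2.
AVC hits its minimum where MC = AVC, at Q = 2, giving min AVC = 7 - 4·2 + 2^2 = ¥3.
P = ¥1 lies below min AVC = ¥3; no output level covers variable cost.
Shutting down limits the loss to fixed cost, ¥400.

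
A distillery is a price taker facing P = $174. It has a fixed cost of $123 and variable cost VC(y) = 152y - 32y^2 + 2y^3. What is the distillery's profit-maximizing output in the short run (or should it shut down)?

Produce at y = 11

Strip out fixed cost: VC = 152y - 32y^2 + 2y^3. Then AVC = 152 - 32y + 2y^2 and MC = 152 - 64y + 6y^2.
AVC hits its minimum where MC = AVC, at y = 8, giving min AVC = 152 - 32·8 + 2·8^2 = $24.
Because $174 ≥ $24, revenue can cover variable cost; the firm operates.
Solving P = MC: -22 - 64y + 6y^2 = 0 ⇒ y = -1/3 or 11. On the upward-sloping branch, y* = 11.
Check: AVC at y = 11 is $42 ≤ P, so revenue covers variable cost.
Profit = P·y − TC = 174·11 − 585 = $1329.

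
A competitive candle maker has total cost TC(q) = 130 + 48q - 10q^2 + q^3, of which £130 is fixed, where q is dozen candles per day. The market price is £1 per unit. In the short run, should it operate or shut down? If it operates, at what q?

Strip out fixed cost: VC = 48q - 10q^2 + q^3. Then AVC = 48 - 10q + q^2 and MC = 48 - 20q + 3q^2.
AVC is minimized where dAVC/dq = -10 + 2q = 0, at q = 5; min AVC = 48 - 10·5 + 5^2 = £23.
P = £1 lies below min AVC = £23; no output level covers variable cost.
Shutting down limits the loss to fixed cost, £130.

Shut down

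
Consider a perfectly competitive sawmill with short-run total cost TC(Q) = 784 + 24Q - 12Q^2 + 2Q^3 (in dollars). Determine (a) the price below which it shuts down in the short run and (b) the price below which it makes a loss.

Shutdown price = $6; break-even price = $150

AVC = 24 - 12Q + 2Q^2; minimized at Q = 3, giving min AVC = $6. That is the shutdown price.
ATC = 784/Q + 24 - 12Q + 2Q^2. Setting dATC/dQ = −784/Q^2 − 12 + 4Q = 0 gives Q = 7 (since 4·7^3 − 12·7^2 = 784).
min ATC = 784/7 + 24 − 12·7 + 2·7^2 = $150. That is the break-even price.
For $6 ≤ P < $150 the firm produces at a loss; below $6 it shuts down.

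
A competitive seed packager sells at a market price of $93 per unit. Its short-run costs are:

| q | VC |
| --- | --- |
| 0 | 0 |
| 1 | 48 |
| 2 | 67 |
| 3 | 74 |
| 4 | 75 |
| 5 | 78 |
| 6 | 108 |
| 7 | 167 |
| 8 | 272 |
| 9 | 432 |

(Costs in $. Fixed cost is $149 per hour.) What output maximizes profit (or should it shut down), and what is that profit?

q = 7; profit = $335

Tabulate TR − TC: q=0: -149; q=1: -104; q=2: -30; q=3: 56; q=4: 148; q=5: 238; q=6: 301; q=7: 335; q=8: 323; q=9: 256.
Profit is maximized at q = 7. AVC there is 167/7 = $23.86 ≤ P, so producing beats shutting down (which would give -$149).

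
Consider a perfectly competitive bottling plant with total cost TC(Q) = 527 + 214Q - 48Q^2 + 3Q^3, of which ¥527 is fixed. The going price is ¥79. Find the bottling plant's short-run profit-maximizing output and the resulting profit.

AVC = 214 - 48Q + 3Q^2 has its minimum ¥22 at Q = 8; price ¥79 clears that bar, so the firm operates.
With MC = 214 - 96Q + 9Q^2, P = MC on the upward-sloping part at Q* = 9.
TR = 79·9 = 711. TC = 527 + 225 = 752. Profit = 711 − 752 = -¥41.
That loss of ¥41 beats the ¥527 the firm would lose by shutting down; producing recovers ¥486 of fixed cost.

Profit = -¥41 at Q = 9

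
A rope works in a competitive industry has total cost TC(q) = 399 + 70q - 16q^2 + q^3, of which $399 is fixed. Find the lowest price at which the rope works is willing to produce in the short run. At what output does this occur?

$6 per unit, at q = 8

The firm shuts down when price falls below the minimum of average variable cost. AVC = VC/q = 70 - 16q + q^2.
dAVC/dq = -16 + 2q = 0 gives q = 8. min AVC = 70 - 16·8 + 8^2 = 6.
The firm shuts down for any P below $6.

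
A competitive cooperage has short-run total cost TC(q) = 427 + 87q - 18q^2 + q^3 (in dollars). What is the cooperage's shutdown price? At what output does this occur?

The firm shuts down when price falls below the minimum of average variable cost. AVC = VC/q = 87 - 18q + q^2.
dAVC/dq = -18 + 2q = 0 gives q = 9. min AVC = 87 - 18·9 + 9^2 = 6.
The firm shuts down for any P below $6.

$6 per unit, at q = 9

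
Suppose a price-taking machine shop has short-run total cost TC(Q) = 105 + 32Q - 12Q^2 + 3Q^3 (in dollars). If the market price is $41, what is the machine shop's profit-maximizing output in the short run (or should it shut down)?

From TC, MC = TC'(Q) = 32 - 24Q + 9Q^2 and AVC = VC/Q = 32 - 12Q + 3Q^2.
The AVC parabola has its vertex at Q = 12/6 = 2, where AVC = 32 - 12·2 + 3·2^2 = $20.
Because $41 ≥ $20, revenue can cover variable cost; the firm operates.
P = MC gives -9 - 24Q + 9Q^2 = 0, with roots -1/3 and 3. Take the larger (rising MC): Q* = 3.
Check: AVC at Q = 3 is $23 ≤ P, so revenue covers variable cost.
Profit = P·Q − TC = 41·3 − 174 = -$51, a loss, but smaller than the $105 fixed cost the firm would lose by shutting down.

Produce at Q = 3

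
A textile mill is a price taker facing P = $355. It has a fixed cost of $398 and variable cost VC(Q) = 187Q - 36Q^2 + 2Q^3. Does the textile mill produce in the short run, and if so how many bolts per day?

Strip out fixed cost: VC = 187Q - 36Q^2 + 2Q^3. Then AVC = 187 - 36Q + 2Q^2 and MC = 187 - 72Q + 6Q^2.
AVC is minimized where dAVC/dQ = -36 + 4Q = 0, at Q = 9; min AVC = 187 - 36·9 + 2·9^2 = $25.
Because $355 ≥ $25, revenue can cover variable cost; the firm operates.
P = MC gives -168 - 72Q + 6Q^2 = 0, with roots -2 and 14. Take the larger (rising MC): Q* = 14.
Check: AVC at Q = 14 is $75 ≤ P, so revenue covers variable cost.
Profit = P·Q − TC = 355·14 − 1448 = $3522.

Produce at Q = 14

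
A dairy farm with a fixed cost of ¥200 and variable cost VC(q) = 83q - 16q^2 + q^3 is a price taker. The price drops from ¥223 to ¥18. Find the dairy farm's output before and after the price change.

Output falls from 14 to 0 (the firm shuts down)

AVC = 83 - 16q + q^2, minimized at q = 8 where min AVC = ¥19. MC = 83 - 32q + 3q^2.
At P = ¥223 ≥ min AVC, set P = MC on the rising branch: q = 14.
At P = ¥18 < min AVC = ¥19, price no longer covers variable cost at any output, so the firm shuts down: q = 0.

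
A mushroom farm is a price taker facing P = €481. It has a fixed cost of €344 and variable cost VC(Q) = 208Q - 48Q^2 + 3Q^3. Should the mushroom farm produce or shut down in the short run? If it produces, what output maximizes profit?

Produce at Q = 13

From TC, MC = TC'(Q) = 208 - 96Q + 9Q^2 and AVC = VC/Q = 208 - 48Q + 3Q^2.
AVC hits its minimum where MC = AVC, at Q = 8, giving min AVC = 208 - 48·8 + 3·8^2 = €16.
P = €481 exceeds min AVC = €16, so the firm stays open.
Solving P = MC: -273 - 96Q + 9Q^2 = 0 ⇒ Q = -7/3 or 13. On the upward-sloping branch, Q* = 13.
Check: AVC at Q = 13 is €91 ≤ P, so revenue covers variable cost.
Profit = P·Q − TC = 481·13 − 1527 = €4726.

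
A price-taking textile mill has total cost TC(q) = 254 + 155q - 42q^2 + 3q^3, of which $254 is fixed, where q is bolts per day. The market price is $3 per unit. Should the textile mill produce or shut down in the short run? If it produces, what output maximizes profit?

Shut down

Strip out fixed cost: VC = 155q - 42q^2 + 3q^3. Then AVC = 155 - 42q + 3q^2 and MC = 155 - 84q + 9q^2.
AVC is minimized where dAVC/dq = -42 + 6q = 0, at q = 7; min AVC = 155 - 42·7 + 3·7^2 = $8.
With P < min AVC ($3 < $8), every unit sold adds to the loss.
Best response: produce nothing and absorb the $254 fixed cost.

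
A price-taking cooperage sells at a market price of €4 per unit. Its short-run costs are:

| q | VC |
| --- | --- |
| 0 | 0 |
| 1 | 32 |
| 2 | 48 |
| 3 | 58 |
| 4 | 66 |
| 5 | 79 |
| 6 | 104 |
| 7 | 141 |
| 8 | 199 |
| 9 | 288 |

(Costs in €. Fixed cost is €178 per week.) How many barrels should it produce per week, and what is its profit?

Compute π = P·q − TC at each output: q=0: -178; q=1: -206; q=2: -218; q=3: -224; q=4: -228; q=5: -237; q=6: -258; q=7: -291; q=8: -345; q=9: -430.
Profit is highest at q = 0. Equivalently, the lowest AVC in the table is 79/5 ≈ €15.80 at q = 5, and P = €4 falls below it — price never covers variable cost, so the firm shuts down and loses only its fixed cost.

q = 0 (shut down); profit = -€178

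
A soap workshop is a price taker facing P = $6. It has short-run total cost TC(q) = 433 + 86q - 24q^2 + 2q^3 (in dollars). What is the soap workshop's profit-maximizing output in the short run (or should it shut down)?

From TC, MC = TC'(q) = 86 - 48q + 6q^2 and AVC = VC/q = 86 - 24q + 2q^2.
The AVC parabola has its vertex at q = 24/4 = 6, where AVC = 86 - 24·6 + 2·6^2 = $14.
With P < min AVC ($6 < $14), every unit sold adds to the loss.
Shutting down limits the loss to fixed cost, $433.

Shut down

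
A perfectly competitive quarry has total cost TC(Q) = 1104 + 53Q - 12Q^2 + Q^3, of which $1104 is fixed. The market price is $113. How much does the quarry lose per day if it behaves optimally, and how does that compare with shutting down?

AVC = 53 - 12Q + Q^2 has its minimum $17 at Q = 6; price $113 clears that bar, so the firm operates.
MC = 53 - 24Q + 3Q^2. Setting P = MC and taking the root on the rising branch gives Q* = 10.
TR = 113·10 = 1130. TC = 1104 + 330 = 1434. Profit = 1130 − 1434 = -$304.
By producing, the firm covers all variable cost plus $800 of fixed cost; shutting down would lose the full $1104.

Profit = -$304 at Q = 10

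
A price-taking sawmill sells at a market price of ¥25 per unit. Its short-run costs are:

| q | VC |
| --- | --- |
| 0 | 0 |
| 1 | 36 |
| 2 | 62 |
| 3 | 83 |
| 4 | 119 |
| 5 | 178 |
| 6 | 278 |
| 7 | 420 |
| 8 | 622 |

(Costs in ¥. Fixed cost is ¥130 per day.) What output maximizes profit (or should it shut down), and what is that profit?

Compute π = P·q − TC at each output: q=0: -130; q=1: -141; q=2: -142; q=3: -138; q=4: -149; q=5: -183; q=6: -258; q=7: -375; q=8: -552.
Profit is highest at q = 0. Equivalently, the lowest AVC in the table is 83/3 ≈ ¥27.67 at q = 3, and P = ¥25 falls below it — price never covers variable cost, so the firm shuts down and loses only its fixed cost.

q = 0 (shut down); profit = -¥130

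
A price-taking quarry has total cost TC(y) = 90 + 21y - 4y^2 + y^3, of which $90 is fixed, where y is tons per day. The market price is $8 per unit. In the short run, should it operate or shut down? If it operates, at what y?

From TC, MC = TC'(y) = 21 - 8y + 3y^2 and AVC = VC/y = 21 - 4y + y^2.
AVC hits its minimum where MC = AVC, at y = 2, giving min AVC = 21 - 4·2 + 2^2 = $17.
P = $8 lies below min AVC = $17; no output level covers variable cost.
Shutting down limits the loss to fixed cost, $90.

Shut down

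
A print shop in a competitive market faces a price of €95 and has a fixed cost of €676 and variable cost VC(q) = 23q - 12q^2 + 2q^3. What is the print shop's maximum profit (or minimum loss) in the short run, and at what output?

Profit = -€244 at q = 6

AVC = 23 - 12q + 2q^2; min AVC = €5 at q = 3. Since P = €95 ≥ min AVC, the firm produces.
With MC = 23 - 24q + 6q^2, P = MC on the upward-sloping part at q* = 6.
TR = 95·6 = 570. TC = 676 + 138 = 814. Profit = 570 − 814 = -€244.
Shutting down would mean losing the fixed cost of €676, so operating at a loss of €244 is better by €432.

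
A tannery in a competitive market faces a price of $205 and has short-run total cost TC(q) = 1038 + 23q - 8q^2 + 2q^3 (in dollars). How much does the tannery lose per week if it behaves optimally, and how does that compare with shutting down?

AVC = 23 - 8q + 2q^2 has its minimum $15 at q = 2; price $205 clears that bar, so the firm operates.
MC = 23 - 16q + 6q^2. Setting P = MC and taking the root on the rising branch gives q* = 7.
TR = 205·7 = 1435. TC = 1038 + 455 = 1493. Profit = 1435 − 1493 = -$58.
Shutting down would mean losing the fixed cost of $1038, so operating at a loss of $58 is better by $980.

Profit = -$58 at q = 7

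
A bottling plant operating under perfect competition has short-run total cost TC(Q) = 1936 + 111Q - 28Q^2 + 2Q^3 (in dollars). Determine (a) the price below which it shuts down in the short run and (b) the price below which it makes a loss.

AVC = 111 - 28Q + 2Q^2; minimized at Q = 7, giving min AVC = $13. That is the shutdown price.
ATC = 1936/Q + 111 - 28Q + 2Q^2. Setting dATC/dQ = −1936/Q^2 − 28 + 4Q = 0 gives Q = 11 (since 4·11^3 − 28·11^2 = 1936).
min ATC = 1936/11 + 111 − 28·11 + 2·11^2 = $221. That is the break-even price.
For $13 ≤ P < $221 the firm produces at a loss; below $13 it shuts down.

Shutdown price = $13; break-even price = $221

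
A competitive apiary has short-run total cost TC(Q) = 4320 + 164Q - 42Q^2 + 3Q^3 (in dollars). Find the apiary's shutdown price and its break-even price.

Shutdown price = $17; break-even price = $452

AVC = 164 - 42Q + 3Q^2; minimized at Q = 7, giving min AVC = $17. That is the shutdown price.
ATC = 4320/Q + 164 - 42Q + 3Q^2. Setting dATC/dQ = −4320/Q^2 − 42 + 6Q = 0 gives Q = 12 (since 6·12^3 − 42·12^2 = 4320).
min ATC = 4320/12 + 164 − 42·12 + 3·12^2 = $452. That is the break-even price.
For $17 ≤ P < $452 the firm produces at a loss; below $17 it shuts down.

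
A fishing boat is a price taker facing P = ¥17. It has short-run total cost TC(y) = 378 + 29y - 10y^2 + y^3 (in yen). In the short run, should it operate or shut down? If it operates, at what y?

From TC, MC = TC'(y) = 29 - 20y + 3y^2 and AVC = VC/y = 29 - 10y + y^2.
AVC hits its minimum where MC = AVC, at y = 5, giving min AVC = 29 - 10·5 + 5^2 = ¥4.
Since P = ¥17 ≥ min AVC = ¥4, price covers variable cost and the firm should produce.
Solving P = MC: 12 - 20y + 3y^2 = 0 ⇒ y = 2/3 or 6. On the upward-sloping branch, y* = 6.
Check: AVC at y = 6 is ¥5 ≤ P, so revenue covers variable cost.
Profit = P·y − TC = 17·6 − 408 = -¥306, a loss, but smaller than the ¥378 fixed cost the firm would lose by shutting down.

Produce at y = 6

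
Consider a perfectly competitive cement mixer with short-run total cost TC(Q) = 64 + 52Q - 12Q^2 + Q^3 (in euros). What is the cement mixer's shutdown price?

€16 per unit

The shutdown price is the minimum of AVC. VC = 52Q - 12Q^2 + Q^3, so AVC = 52 - 12Q + Q^2.
At the minimum of AVC, MC = AVC. MC = 52 - 24Q + 3Q^2; setting MC = AVC gives 2Q^2 - 12Q = 0, so Q = 6. min AVC = 16.
The firm shuts down for any P below €16.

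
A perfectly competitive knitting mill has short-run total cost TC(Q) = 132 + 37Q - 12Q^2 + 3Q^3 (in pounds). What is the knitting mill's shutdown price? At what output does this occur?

£25 per unit, at Q = 2

The firm shuts down when price falls below the minimum of average variable cost. AVC = VC/Q = 37 - 12Q + 3Q^2.
dAVC/dQ = -12 + 6Q = 0 gives Q = 2. min AVC = 37 - 12·2 + 3·2^2 = 25.
So the shutdown price is £25.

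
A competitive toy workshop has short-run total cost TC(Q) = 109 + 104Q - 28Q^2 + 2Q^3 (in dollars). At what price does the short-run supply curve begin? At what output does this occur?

Short-run supply begins at min AVC. From VC = 104Q - 28Q^2 + 2Q^3, AVC = 104 - 28Q + 2Q^2.
At the minimum of AVC, MC = AVC. MC = 104 - 56Q + 6Q^2; setting MC = AVC gives 4Q^2 - 28Q = 0, so Q = 7. min AVC = 6.
The firm shuts down for any P below $6.

$6 per unit, at Q = 7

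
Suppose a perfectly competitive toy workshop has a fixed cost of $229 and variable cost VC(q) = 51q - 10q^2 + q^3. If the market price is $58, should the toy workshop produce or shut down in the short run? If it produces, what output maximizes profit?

Produce at q = 7

Variable cost is VC = 51q - 10q^2 + q^3, so AVC = VC/q = 51 - 10q + q^2 and MC = dTC/dq = 51 - 20q + 3q^2.
AVC is minimized where dAVC/dq = -10 + 2q = 0, at q = 5; min AVC = 51 - 10·5 + 5^2 = $26.
P = $58 exceeds min AVC = $26, so the firm stays open.
P = MC gives -7 - 20q + 3q^2 = 0, with roots -1/3 and 7. Take the larger (rising MC): q* = 7.
Check: AVC at q = 7 is $30 ≤ P, so revenue covers variable cost.
Profit = P·q − TC = 58·7 − 439 = -$33, a loss, but smaller than the $229 fixed cost the firm would lose by shutting down.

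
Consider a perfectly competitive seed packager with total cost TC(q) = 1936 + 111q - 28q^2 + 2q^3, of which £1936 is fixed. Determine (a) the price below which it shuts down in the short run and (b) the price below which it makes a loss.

AVC = 111 - 28q + 2q^2; minimized at q = 7, giving min AVC = £13. That is the shutdown price.
ATC = 1936/q + 111 - 28q + 2q^2. Setting dATC/dq = −1936/q^2 − 28 + 4q = 0 gives q = 11 (since 4·11^3 − 28·11^2 = 1936).
min ATC = 1936/11 + 111 − 28·11 + 2·11^2 = £221. That is the break-even price.
For £13 ≤ P < £221 the firm produces at a loss; below £13 it shuts down.

Shutdown price = £13; break-even price = £221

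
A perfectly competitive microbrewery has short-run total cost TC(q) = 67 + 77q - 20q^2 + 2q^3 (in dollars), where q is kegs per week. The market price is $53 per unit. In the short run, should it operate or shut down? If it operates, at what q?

Strip out fixed cost: VC = 77q - 20q^2 + 2q^3. Then AVC = 77 - 20q + 2q^2 and MC = 77 - 40q + 6q^2.
The AVC parabola has its vertex at q = 20/4 = 5, where AVC = 77 - 20·5 + 2·5^2 = $27.
P = $53 exceeds min AVC = $27, so the firm stays open.
Solving P = MC: 24 - 40q + 6q^2 = 0 ⇒ q = 2/3 or 6. On the upward-sloping branch, q* = 6.
Check: AVC at q = 6 is $29 ≤ P, so revenue covers variable cost.
Profit = P·q − TC = 53·6 − 241 = $77.

Produce at q = 6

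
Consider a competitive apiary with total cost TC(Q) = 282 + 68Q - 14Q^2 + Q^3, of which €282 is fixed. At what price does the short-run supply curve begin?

€19 per unit

The shutdown price is the minimum of AVC. VC = 68Q - 14Q^2 + Q^3, so AVC = 68 - 14Q + Q^2.
At the minimum of AVC, MC = AVC. MC = 68 - 28Q + 3Q^2; setting MC = AVC gives 2Q^2 - 14Q = 0, so Q = 7. min AVC = 19.
For P < €19 the firm produces nothing.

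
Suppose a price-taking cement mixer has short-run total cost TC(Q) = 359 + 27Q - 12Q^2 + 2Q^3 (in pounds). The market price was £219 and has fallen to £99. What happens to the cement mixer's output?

Output falls from 8 to 6

AVC = 27 - 12Q + 2Q^2, minimized at Q = 3 where min AVC = £9. MC = 27 - 24Q + 6Q^2.
At P = £219 ≥ min AVC, set P = MC on the rising branch: Q = 8.
At P = £99 ≥ min AVC, set P = MC: Q = 6. The firm stays open but cuts output.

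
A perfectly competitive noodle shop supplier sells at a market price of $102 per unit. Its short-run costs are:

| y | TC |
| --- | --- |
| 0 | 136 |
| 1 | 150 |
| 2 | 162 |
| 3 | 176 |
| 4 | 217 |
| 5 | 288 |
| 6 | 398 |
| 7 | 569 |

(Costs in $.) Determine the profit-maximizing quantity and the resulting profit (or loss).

Compute π = P·y − TC at each output: y=0: -136; y=1: -48; y=2: 42; y=3: 130; y=4: 191; y=5: 222; y=6: 214; y=7: 145.
Profit is maximized at y = 5. AVC there is 152/5 = $30.40 ≤ P, so producing beats shutting down (which would give -$136).

y = 5; profit = $222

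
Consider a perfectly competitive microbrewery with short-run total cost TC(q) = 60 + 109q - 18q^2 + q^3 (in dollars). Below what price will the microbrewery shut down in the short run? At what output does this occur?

$28 per unit, at q = 9

Short-run supply begins at min AVC. From VC = 109q - 18q^2 + q^3, AVC = 109 - 18q + q^2.
At the minimum of AVC, MC = AVC. MC = 109 - 36q + 3q^2; setting MC = AVC gives 2q^2 - 18q = 0, so q = 9. min AVC = 28.
The firm shuts down for any P below $28.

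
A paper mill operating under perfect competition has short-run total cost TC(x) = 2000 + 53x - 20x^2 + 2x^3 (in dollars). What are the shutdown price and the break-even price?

Shutdown price = min AVC. AVC = 53 - 20x + 2x^2, with vertex at x = 5 and minimum $3.
ATC = 2000/x + 53 - 20x + 2x^2. Setting dATC/dx = −2000/x^2 − 20 + 4x = 0 gives x = 10 (since 4·10^3 − 20·10^2 = 2000).
min ATC = 2000/10 + 53 − 20·10 + 2·10^2 = $253. That is the break-even price.
Between these two prices the firm operates at a loss; above $253 it earns a profit.

Shutdown price = $3; break-even price = $253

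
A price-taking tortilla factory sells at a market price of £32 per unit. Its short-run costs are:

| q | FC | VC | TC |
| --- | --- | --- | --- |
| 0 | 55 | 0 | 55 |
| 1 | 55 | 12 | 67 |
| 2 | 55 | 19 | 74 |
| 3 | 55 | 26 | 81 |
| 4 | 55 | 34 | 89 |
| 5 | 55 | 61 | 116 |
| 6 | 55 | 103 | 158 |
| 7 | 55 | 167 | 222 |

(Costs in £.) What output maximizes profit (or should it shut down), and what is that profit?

q = 5; profit = £44

Tabulate TR − TC: q=0: -55; q=1: -35; q=2: -10; q=3: 15; q=4: 39; q=5: 44; q=6: 34; q=7: 2.
Profit is maximized at q = 5. AVC there is 61/5 = £12.20 ≤ P, so producing beats shutting down (which would give -£55).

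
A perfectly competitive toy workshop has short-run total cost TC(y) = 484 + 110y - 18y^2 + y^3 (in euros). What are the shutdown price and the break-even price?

AVC = 110 - 18y + y^2; minimized at y = 9, giving min AVC = €29. That is the shutdown price.
ATC = 484/y + 110 - 18y + y^2. Setting dATC/dy = −484/y^2 − 18 + 2y = 0 gives y = 11 (since 2·11^3 − 18·11^2 = 484).
min ATC = 484/11 + 110 − 18·11 + 11^2 = €77. That is the break-even price.
Between these two prices the firm operates at a loss; above €77 it earns a profit.

Shutdown price = €29; break-even price = €77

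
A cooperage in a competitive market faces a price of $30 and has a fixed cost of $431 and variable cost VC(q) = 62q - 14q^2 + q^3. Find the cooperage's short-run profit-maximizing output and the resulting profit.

Profit = -$303 at q = 8

AVC = 62 - 14q + q^2; min AVC = $13 at q = 7. Since P = $30 ≥ min AVC, the firm produces.
With MC = 62 - 28q + 3q^2, P = MC on the upward-sloping part at q* = 8.
TR = 30·8 = 240. TC = 431 + 112 = 543. Profit = 240 − 543 = -$303.
Shutting down would mean losing the fixed cost of $431, so operating at a loss of $303 is better by $128.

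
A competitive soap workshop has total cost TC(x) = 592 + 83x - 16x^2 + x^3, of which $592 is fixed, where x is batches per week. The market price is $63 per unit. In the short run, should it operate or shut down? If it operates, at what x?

From TC, MC = TC'(x) = 83 - 32x + 3x^2 and AVC = VC/x = 83 - 16x + x^2.
AVC is minimized where dAVC/dx = -16 + 2x = 0, at x = 8; min AVC = 83 - 16·8 + 8^2 = $19.
P = $63 exceeds min AVC = $19, so the firm stays open.
Set P = MC: 63 = 83 - 32x + 3x^2 → 20 - 32x + 3x^2 = 0. The roots are x = 2/3 and x = 10; the profit-maximizing output is on the rising part of MC, so x* = 10.
Check: AVC at x = 10 is $23 ≤ P, so revenue covers variable cost.
Profit = P·x − TC = 63·10 − 822 = -$192, a loss, but smaller than the $592 fixed cost the firm would lose by shutting down.

Produce at x = 10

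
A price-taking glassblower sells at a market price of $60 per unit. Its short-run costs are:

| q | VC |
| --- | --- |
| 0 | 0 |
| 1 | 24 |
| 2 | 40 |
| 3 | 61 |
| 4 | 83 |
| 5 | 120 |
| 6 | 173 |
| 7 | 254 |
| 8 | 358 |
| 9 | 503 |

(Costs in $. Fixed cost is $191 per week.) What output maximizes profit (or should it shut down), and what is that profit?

q = 6; profit = -$4

Profit at each row (π = 60q − TC): q=0: -191; q=1: -155; q=2: -111; q=3: -72; q=4: -34; q=5: -11; q=6: -4; q=7: -25; q=8: -69; q=9: -154.
Profit is maximized at q = 6. AVC there is 173/6 = $28.83 ≤ P, so producing beats shutting down (which would give -$191).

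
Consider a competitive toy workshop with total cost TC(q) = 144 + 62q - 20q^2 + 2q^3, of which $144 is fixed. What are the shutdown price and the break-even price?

Shutdown price = $12; break-even price = $38

Shutdown price = min AVC. AVC = 62 - 20q + 2q^2, with vertex at q = 5 and minimum $12.
ATC = 144/q + 62 - 20q + 2q^2. Setting dATC/dq = −144/q^2 − 20 + 4q = 0 gives q = 6 (since 4·6^3 − 20·6^2 = 144).
min ATC = 144/6 + 62 − 20·6 + 2·6^2 = $38. That is the break-even price.
Between these two prices the firm operates at a loss; above $38 it earns a profit.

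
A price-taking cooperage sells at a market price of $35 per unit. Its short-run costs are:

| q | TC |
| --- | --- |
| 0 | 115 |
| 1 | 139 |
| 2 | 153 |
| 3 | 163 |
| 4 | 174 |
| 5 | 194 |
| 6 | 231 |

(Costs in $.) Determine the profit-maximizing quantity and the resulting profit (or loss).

q = 5; profit = -$19

Tabulate TR − TC: q=0: -115; q=1: -104; q=2: -83; q=3: -58; q=4: -34; q=5: -19; q=6: -21.
Profit is maximized at q = 5. AVC there is 79/5 = $15.80 ≤ P, so producing beats shutting down (which would give -$115).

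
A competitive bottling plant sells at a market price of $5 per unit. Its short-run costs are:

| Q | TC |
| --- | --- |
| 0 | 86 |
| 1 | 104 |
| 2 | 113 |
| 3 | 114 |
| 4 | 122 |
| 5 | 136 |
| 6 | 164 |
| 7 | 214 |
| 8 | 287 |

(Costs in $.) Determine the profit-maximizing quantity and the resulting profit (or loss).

Q = 0 (shut down); profit = -$86

Profit at each row (π = 5Q − TC): Q=0: -86; Q=1: -99; Q=2: -103; Q=3: -99; Q=4: -102; Q=5: -111; Q=6: -134; Q=7: -179; Q=8: -247.
Profit is highest at Q = 0. Equivalently, the lowest AVC in the table is 36/4 ≈ $9 at Q = 4, and P = $5 falls below it — price never covers variable cost, so the firm shuts down and loses only its fixed cost.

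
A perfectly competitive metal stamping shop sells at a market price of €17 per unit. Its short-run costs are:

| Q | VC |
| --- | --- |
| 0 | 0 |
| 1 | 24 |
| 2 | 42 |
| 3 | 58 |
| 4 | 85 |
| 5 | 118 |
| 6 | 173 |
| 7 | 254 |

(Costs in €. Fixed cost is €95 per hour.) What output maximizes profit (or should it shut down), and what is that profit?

Q = 0 (shut down); profit = -€95

Tabulate TR − TC: Q=0: -95; Q=1: -102; Q=2: -103; Q=3: -102; Q=4: -112; Q=5: -128; Q=6: -166; Q=7: -230.
Profit is highest at Q = 0. Equivalently, the lowest AVC in the table is 58/3 ≈ €19.33 at Q = 3, and P = €17 falls below it — price never covers variable cost, so the firm shuts down and loses only its fixed cost.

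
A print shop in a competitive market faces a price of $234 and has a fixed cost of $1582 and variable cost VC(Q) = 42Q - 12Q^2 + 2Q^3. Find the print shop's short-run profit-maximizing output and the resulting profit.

Profit = -$302 at Q = 8

AVC = 42 - 12Q + 2Q^2 has its minimum $24 at Q = 3; price $234 clears that bar, so the firm operates.
With MC = 42 - 24Q + 6Q^2, P = MC on the upward-sloping part at Q* = 8.
TR = 234·8 = 1872. TC = 1582 + 592 = 2174. Profit = 1872 − 2174 = -$302.
By producing, the firm covers all variable cost plus $1280 of fixed cost; shutting down would lose the full $1582.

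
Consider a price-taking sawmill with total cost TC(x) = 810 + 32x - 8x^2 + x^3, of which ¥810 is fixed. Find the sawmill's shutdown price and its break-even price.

Shutdown price = min AVC. AVC = 32 - 8x + x^2, with vertex at x = 4 and minimum ¥16.
ATC = 810/x + 32 - 8x + x^2. Setting dATC/dx = −810/x^2 − 8 + 2x = 0 gives x = 9 (since 2·9^3 − 8·9^2 = 810).
min ATC = 810/9 + 32 − 8·9 + 9^2 = ¥131. That is the break-even price.
Between these two prices the firm operates at a loss; above ¥131 it earns a profit.

Shutdown price = ¥16; break-even price = ¥131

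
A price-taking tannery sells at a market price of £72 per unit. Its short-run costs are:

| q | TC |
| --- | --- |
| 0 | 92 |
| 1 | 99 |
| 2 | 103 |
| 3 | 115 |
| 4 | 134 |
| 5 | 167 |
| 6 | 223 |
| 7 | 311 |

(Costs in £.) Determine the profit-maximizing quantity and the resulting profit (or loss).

q = 6; profit = £209

Tabulate TR − TC: q=0: -92; q=1: -27; q=2: 41; q=3: 101; q=4: 154; q=5: 193; q=6: 209; q=7: 193.
Profit is maximized at q = 6. AVC there is 131/6 = £21.83 ≤ P, so producing beats shutting down (which would give -£92).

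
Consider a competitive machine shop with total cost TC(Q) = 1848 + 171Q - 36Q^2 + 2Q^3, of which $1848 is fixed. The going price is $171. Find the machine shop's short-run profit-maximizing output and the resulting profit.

AVC = 171 - 36Q + 2Q^2; min AVC = $9 at Q = 9. Since P = $171 ≥ min AVC, the firm produces.
MC = 171 - 72Q + 6Q^2. Setting P = MC and taking the root on the rising branch gives Q* = 12.
TR = 171·12 = 2052. TC = 1848 + 324 = 2172. Profit = 2052 − 2172 = -$120.
That loss of $120 beats the $1848 the firm would lose by shutting down; producing recovers $1728 of fixed cost.

Profit = -$120 at Q = 12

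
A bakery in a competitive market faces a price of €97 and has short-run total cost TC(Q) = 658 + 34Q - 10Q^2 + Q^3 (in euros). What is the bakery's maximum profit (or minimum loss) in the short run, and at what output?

AVC = 34 - 10Q + Q^2 has its minimum €9 at Q = 5; price €97 clears that bar, so the firm operates.
With MC = 34 - 20Q + 3Q^2, P = MC on the upward-sloping part at Q* = 9.
TR = 97·9 = 873. TC = 658 + 225 = 883. Profit = 873 − 883 = -€10.
That loss of €10 beats the €658 the firm would lose by shutting down; producing recovers €648 of fixed cost.

Profit = -€10 at Q = 9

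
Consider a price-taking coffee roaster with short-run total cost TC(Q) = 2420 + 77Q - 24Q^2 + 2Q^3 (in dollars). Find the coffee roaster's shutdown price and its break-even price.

Shutdown price = min AVC. AVC = 77 - 24Q + 2Q^2, with vertex at Q = 6 and minimum $5.
ATC = 2420/Q + 77 - 24Q + 2Q^2. Setting dATC/dQ = −2420/Q^2 − 24 + 4Q = 0 gives Q = 11 (since 4·11^3 − 24·11^2 = 2420).
min ATC = 2420/11 + 77 − 24·11 + 2·11^2 = $275. That is the break-even price.
Between these two prices the firm operates at a loss; above $275 it earns a profit.

Shutdown price = $5; break-even price = $275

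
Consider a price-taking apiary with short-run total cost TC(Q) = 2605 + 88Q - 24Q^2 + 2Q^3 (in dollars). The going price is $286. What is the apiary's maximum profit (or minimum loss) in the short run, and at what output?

Profit = -$185 at Q = 11

AVC = 88 - 24Q + 2Q^2 has its minimum $16 at Q = 6; price $286 clears that bar, so the firm operates.
MC = 88 - 48Q + 6Q^2. Setting P = MC and taking the root on the rising branch gives Q* = 11.
TR = 286·11 = 3146. TC = 2605 + 726 = 3331. Profit = 3146 − 3331 = -$185.
That loss of $185 beats the $2605 the firm would lose by shutting down; producing recovers $2420 of fixed cost.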